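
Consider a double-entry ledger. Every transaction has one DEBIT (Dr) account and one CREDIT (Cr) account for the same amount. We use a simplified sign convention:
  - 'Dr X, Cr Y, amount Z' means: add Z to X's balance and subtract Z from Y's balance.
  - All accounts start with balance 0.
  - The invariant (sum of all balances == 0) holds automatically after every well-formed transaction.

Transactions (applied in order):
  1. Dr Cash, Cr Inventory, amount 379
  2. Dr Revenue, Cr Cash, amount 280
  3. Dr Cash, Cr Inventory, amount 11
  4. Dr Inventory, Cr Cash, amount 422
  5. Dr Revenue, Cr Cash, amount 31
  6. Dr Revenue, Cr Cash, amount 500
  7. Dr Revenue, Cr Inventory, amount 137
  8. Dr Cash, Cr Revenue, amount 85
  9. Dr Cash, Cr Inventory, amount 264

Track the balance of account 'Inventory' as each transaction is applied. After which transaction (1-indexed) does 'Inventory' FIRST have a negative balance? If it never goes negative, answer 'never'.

Answer: 1

Derivation:
After txn 1: Inventory=-379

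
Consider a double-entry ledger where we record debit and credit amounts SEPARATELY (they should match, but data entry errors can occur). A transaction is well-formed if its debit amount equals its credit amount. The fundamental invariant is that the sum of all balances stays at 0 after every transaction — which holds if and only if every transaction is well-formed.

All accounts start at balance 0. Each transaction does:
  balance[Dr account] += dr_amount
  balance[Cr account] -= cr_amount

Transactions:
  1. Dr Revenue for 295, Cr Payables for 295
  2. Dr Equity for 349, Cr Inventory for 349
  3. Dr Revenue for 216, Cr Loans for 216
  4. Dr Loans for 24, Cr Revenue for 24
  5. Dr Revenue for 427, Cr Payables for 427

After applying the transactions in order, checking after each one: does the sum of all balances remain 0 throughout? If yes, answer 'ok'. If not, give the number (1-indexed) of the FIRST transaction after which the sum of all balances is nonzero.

After txn 1: dr=295 cr=295 sum_balances=0
After txn 2: dr=349 cr=349 sum_balances=0
After txn 3: dr=216 cr=216 sum_balances=0
After txn 4: dr=24 cr=24 sum_balances=0
After txn 5: dr=427 cr=427 sum_balances=0

Answer: ok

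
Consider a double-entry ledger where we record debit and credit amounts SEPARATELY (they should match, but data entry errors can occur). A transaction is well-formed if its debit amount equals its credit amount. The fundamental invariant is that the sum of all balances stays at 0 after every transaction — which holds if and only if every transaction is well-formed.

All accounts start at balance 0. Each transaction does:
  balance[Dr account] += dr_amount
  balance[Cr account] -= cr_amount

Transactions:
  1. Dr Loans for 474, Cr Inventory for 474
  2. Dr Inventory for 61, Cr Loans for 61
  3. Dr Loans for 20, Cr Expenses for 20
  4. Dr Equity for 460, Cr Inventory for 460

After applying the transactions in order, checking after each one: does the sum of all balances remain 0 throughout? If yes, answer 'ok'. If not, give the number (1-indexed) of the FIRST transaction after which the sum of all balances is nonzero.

Answer: ok

Derivation:
After txn 1: dr=474 cr=474 sum_balances=0
After txn 2: dr=61 cr=61 sum_balances=0
After txn 3: dr=20 cr=20 sum_balances=0
After txn 4: dr=460 cr=460 sum_balances=0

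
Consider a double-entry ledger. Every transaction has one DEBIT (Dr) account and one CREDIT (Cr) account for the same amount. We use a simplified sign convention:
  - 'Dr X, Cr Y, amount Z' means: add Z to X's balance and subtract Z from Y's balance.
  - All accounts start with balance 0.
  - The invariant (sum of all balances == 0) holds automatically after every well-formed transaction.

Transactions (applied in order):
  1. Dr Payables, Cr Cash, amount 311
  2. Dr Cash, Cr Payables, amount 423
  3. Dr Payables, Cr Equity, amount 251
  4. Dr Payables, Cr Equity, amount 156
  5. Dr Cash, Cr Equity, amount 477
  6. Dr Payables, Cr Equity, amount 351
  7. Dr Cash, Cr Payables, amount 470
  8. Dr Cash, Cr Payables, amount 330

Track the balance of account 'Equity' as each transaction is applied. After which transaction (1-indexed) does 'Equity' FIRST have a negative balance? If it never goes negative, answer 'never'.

Answer: 3

Derivation:
After txn 1: Equity=0
After txn 2: Equity=0
After txn 3: Equity=-251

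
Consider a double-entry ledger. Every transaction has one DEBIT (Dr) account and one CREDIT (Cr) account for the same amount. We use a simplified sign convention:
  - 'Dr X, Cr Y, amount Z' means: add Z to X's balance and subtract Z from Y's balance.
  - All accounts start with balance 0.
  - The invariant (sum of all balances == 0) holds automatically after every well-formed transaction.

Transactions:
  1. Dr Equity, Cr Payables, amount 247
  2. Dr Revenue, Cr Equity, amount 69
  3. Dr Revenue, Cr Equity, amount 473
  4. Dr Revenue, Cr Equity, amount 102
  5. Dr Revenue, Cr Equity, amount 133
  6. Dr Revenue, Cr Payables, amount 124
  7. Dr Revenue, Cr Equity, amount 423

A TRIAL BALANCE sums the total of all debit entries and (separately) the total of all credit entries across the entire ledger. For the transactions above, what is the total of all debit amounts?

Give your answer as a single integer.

Txn 1: debit+=247
Txn 2: debit+=69
Txn 3: debit+=473
Txn 4: debit+=102
Txn 5: debit+=133
Txn 6: debit+=124
Txn 7: debit+=423
Total debits = 1571

Answer: 1571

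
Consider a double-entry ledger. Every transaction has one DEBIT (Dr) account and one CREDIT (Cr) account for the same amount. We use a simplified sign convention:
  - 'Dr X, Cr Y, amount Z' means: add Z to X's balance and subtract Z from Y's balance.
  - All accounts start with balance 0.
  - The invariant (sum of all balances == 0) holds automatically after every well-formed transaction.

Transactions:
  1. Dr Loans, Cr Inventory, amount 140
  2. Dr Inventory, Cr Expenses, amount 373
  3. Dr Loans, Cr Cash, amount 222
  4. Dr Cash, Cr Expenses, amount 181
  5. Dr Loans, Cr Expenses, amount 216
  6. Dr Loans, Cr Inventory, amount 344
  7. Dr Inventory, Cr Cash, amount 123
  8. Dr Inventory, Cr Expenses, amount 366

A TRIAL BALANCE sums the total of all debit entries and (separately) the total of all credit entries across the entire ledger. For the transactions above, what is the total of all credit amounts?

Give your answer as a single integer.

Txn 1: credit+=140
Txn 2: credit+=373
Txn 3: credit+=222
Txn 4: credit+=181
Txn 5: credit+=216
Txn 6: credit+=344
Txn 7: credit+=123
Txn 8: credit+=366
Total credits = 1965

Answer: 1965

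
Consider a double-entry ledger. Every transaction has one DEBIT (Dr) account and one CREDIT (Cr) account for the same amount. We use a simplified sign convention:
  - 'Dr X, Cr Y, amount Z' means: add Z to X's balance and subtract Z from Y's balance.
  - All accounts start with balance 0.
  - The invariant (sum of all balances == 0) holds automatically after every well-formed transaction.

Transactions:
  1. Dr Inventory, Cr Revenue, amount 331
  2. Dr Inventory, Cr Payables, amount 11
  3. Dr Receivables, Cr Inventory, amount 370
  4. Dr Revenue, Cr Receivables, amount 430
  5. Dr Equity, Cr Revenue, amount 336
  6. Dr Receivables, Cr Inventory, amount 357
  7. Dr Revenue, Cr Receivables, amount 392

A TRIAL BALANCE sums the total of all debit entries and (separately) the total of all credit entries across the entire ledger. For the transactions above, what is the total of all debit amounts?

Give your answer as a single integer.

Answer: 2227

Derivation:
Txn 1: debit+=331
Txn 2: debit+=11
Txn 3: debit+=370
Txn 4: debit+=430
Txn 5: debit+=336
Txn 6: debit+=357
Txn 7: debit+=392
Total debits = 2227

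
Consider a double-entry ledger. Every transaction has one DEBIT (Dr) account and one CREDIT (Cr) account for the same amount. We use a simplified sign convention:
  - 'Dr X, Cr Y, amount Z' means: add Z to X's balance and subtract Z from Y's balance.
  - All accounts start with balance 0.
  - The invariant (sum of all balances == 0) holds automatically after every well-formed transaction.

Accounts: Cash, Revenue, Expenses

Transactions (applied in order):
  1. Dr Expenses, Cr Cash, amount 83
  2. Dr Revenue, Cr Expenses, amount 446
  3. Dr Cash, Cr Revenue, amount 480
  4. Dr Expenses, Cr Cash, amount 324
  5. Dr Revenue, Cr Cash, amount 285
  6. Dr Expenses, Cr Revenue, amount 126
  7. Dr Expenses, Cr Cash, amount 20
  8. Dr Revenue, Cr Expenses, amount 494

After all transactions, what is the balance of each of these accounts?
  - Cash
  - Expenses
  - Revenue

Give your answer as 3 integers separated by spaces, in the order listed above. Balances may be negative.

After txn 1 (Dr Expenses, Cr Cash, amount 83): Cash=-83 Expenses=83
After txn 2 (Dr Revenue, Cr Expenses, amount 446): Cash=-83 Expenses=-363 Revenue=446
After txn 3 (Dr Cash, Cr Revenue, amount 480): Cash=397 Expenses=-363 Revenue=-34
After txn 4 (Dr Expenses, Cr Cash, amount 324): Cash=73 Expenses=-39 Revenue=-34
After txn 5 (Dr Revenue, Cr Cash, amount 285): Cash=-212 Expenses=-39 Revenue=251
After txn 6 (Dr Expenses, Cr Revenue, amount 126): Cash=-212 Expenses=87 Revenue=125
After txn 7 (Dr Expenses, Cr Cash, amount 20): Cash=-232 Expenses=107 Revenue=125
After txn 8 (Dr Revenue, Cr Expenses, amount 494): Cash=-232 Expenses=-387 Revenue=619

Answer: -232 -387 619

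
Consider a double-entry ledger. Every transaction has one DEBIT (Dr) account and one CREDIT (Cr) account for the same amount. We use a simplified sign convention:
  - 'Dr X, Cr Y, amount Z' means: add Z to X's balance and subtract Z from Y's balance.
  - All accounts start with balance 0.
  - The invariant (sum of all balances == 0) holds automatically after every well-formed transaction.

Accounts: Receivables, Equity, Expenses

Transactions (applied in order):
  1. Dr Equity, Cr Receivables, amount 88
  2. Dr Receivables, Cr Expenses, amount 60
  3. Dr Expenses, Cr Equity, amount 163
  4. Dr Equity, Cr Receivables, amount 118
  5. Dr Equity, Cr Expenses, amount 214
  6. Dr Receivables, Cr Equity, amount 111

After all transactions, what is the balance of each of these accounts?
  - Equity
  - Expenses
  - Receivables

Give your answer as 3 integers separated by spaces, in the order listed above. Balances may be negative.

Answer: 146 -111 -35

Derivation:
After txn 1 (Dr Equity, Cr Receivables, amount 88): Equity=88 Receivables=-88
After txn 2 (Dr Receivables, Cr Expenses, amount 60): Equity=88 Expenses=-60 Receivables=-28
After txn 3 (Dr Expenses, Cr Equity, amount 163): Equity=-75 Expenses=103 Receivables=-28
After txn 4 (Dr Equity, Cr Receivables, amount 118): Equity=43 Expenses=103 Receivables=-146
After txn 5 (Dr Equity, Cr Expenses, amount 214): Equity=257 Expenses=-111 Receivables=-146
After txn 6 (Dr Receivables, Cr Equity, amount 111): Equity=146 Expenses=-111 Receivables=-35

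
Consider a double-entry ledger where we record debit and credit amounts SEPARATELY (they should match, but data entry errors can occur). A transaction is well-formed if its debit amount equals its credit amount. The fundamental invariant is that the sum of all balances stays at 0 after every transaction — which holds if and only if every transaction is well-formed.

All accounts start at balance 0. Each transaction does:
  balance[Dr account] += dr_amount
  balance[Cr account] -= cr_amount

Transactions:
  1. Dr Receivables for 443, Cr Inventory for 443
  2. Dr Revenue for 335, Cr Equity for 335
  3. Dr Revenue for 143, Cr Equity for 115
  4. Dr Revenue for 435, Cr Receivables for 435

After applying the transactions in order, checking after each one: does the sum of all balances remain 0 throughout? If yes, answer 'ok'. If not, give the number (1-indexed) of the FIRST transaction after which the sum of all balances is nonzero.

Answer: 3

Derivation:
After txn 1: dr=443 cr=443 sum_balances=0
After txn 2: dr=335 cr=335 sum_balances=0
After txn 3: dr=143 cr=115 sum_balances=28
After txn 4: dr=435 cr=435 sum_balances=28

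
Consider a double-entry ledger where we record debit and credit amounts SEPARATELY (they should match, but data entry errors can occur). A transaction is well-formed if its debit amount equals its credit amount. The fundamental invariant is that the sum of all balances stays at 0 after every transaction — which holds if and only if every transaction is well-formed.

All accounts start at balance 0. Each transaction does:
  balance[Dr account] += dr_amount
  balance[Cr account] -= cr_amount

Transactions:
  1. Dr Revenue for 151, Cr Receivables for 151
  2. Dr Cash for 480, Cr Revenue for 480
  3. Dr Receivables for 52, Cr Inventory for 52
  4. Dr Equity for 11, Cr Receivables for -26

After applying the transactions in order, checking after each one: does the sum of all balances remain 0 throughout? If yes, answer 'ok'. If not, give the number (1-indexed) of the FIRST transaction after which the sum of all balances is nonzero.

After txn 1: dr=151 cr=151 sum_balances=0
After txn 2: dr=480 cr=480 sum_balances=0
After txn 3: dr=52 cr=52 sum_balances=0
After txn 4: dr=11 cr=-26 sum_balances=37

Answer: 4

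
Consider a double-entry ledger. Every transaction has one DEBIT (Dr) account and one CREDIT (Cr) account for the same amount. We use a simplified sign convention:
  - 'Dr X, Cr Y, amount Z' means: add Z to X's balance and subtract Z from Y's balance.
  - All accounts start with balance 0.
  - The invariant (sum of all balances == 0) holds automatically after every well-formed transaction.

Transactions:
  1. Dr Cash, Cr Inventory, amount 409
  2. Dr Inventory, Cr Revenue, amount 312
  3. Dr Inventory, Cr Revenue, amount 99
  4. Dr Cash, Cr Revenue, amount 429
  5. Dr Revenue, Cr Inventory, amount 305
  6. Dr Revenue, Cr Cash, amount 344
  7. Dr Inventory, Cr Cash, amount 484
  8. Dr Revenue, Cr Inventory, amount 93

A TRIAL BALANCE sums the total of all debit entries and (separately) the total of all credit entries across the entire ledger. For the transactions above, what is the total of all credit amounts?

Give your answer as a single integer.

Txn 1: credit+=409
Txn 2: credit+=312
Txn 3: credit+=99
Txn 4: credit+=429
Txn 5: credit+=305
Txn 6: credit+=344
Txn 7: credit+=484
Txn 8: credit+=93
Total credits = 2475

Answer: 2475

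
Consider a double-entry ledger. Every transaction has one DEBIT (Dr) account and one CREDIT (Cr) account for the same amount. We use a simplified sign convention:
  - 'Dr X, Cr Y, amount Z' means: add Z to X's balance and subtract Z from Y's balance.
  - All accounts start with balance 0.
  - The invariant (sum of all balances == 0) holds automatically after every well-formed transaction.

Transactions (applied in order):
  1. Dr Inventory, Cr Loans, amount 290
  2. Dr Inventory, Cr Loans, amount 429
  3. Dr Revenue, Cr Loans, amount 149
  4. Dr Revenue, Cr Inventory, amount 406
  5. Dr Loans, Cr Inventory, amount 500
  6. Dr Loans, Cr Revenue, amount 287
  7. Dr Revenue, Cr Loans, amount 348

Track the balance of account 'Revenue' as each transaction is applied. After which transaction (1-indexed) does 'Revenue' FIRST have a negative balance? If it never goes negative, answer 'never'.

Answer: never

Derivation:
After txn 1: Revenue=0
After txn 2: Revenue=0
After txn 3: Revenue=149
After txn 4: Revenue=555
After txn 5: Revenue=555
After txn 6: Revenue=268
After txn 7: Revenue=616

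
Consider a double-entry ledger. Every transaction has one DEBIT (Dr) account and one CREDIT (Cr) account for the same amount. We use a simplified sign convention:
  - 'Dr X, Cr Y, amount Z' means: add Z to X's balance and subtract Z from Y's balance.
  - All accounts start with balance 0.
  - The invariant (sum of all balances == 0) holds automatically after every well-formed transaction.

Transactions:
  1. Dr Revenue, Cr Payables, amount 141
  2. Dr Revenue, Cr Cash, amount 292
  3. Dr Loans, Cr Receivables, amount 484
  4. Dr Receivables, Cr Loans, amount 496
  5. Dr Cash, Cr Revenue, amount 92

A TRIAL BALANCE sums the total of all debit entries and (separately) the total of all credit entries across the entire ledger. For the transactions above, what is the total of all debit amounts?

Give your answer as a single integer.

Txn 1: debit+=141
Txn 2: debit+=292
Txn 3: debit+=484
Txn 4: debit+=496
Txn 5: debit+=92
Total debits = 1505

Answer: 1505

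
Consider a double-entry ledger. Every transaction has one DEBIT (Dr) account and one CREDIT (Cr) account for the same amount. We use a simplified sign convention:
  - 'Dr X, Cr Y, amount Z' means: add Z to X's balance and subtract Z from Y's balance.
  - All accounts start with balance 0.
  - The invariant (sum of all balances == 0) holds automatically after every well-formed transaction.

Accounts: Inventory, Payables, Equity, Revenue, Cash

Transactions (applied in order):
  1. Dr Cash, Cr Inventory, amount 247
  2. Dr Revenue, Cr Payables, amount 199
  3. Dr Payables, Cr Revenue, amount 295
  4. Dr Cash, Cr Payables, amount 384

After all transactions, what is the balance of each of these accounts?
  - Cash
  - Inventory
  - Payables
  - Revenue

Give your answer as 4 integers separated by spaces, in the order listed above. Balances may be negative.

After txn 1 (Dr Cash, Cr Inventory, amount 247): Cash=247 Inventory=-247
After txn 2 (Dr Revenue, Cr Payables, amount 199): Cash=247 Inventory=-247 Payables=-199 Revenue=199
After txn 3 (Dr Payables, Cr Revenue, amount 295): Cash=247 Inventory=-247 Payables=96 Revenue=-96
After txn 4 (Dr Cash, Cr Payables, amount 384): Cash=631 Inventory=-247 Payables=-288 Revenue=-96

Answer: 631 -247 -288 -96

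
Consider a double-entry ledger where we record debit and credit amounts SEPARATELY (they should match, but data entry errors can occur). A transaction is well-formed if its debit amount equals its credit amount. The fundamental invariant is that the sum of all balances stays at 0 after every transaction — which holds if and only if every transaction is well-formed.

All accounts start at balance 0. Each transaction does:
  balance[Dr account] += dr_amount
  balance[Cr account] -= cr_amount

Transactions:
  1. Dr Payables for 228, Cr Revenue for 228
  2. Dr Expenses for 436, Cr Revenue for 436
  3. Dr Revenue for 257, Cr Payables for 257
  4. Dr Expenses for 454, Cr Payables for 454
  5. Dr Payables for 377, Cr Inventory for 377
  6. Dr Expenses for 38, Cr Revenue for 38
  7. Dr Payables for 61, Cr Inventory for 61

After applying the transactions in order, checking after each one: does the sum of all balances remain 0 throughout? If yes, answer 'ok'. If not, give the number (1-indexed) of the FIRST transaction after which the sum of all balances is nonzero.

Answer: ok

Derivation:
After txn 1: dr=228 cr=228 sum_balances=0
After txn 2: dr=436 cr=436 sum_balances=0
After txn 3: dr=257 cr=257 sum_balances=0
After txn 4: dr=454 cr=454 sum_balances=0
After txn 5: dr=377 cr=377 sum_balances=0
After txn 6: dr=38 cr=38 sum_balances=0
After txn 7: dr=61 cr=61 sum_balances=0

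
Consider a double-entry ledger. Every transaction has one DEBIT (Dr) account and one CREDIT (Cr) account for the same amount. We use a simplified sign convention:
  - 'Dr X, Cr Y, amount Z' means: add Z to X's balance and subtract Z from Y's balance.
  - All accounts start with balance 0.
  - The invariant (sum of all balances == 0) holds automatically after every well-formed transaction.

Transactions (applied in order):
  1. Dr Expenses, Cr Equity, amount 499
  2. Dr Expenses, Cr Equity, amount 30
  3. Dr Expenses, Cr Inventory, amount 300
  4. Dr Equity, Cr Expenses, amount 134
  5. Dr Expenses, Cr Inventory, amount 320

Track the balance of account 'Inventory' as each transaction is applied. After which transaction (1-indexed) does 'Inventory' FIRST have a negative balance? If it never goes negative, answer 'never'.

After txn 1: Inventory=0
After txn 2: Inventory=0
After txn 3: Inventory=-300

Answer: 3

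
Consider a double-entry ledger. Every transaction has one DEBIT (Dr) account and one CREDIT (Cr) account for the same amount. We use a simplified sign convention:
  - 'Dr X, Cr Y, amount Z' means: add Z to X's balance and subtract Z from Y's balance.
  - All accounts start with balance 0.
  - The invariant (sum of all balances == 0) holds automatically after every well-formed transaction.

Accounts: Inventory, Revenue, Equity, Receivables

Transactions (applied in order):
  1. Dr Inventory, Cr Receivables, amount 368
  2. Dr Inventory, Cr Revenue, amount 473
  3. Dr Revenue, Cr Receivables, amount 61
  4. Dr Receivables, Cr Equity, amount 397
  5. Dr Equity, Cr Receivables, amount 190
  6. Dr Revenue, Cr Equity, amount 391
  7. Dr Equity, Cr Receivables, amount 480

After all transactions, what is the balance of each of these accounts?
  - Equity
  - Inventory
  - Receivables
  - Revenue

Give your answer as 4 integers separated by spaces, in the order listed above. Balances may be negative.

Answer: -118 841 -702 -21

Derivation:
After txn 1 (Dr Inventory, Cr Receivables, amount 368): Inventory=368 Receivables=-368
After txn 2 (Dr Inventory, Cr Revenue, amount 473): Inventory=841 Receivables=-368 Revenue=-473
After txn 3 (Dr Revenue, Cr Receivables, amount 61): Inventory=841 Receivables=-429 Revenue=-412
After txn 4 (Dr Receivables, Cr Equity, amount 397): Equity=-397 Inventory=841 Receivables=-32 Revenue=-412
After txn 5 (Dr Equity, Cr Receivables, amount 190): Equity=-207 Inventory=841 Receivables=-222 Revenue=-412
After txn 6 (Dr Revenue, Cr Equity, amount 391): Equity=-598 Inventory=841 Receivables=-222 Revenue=-21
After txn 7 (Dr Equity, Cr Receivables, amount 480): Equity=-118 Inventory=841 Receivables=-702 Revenue=-21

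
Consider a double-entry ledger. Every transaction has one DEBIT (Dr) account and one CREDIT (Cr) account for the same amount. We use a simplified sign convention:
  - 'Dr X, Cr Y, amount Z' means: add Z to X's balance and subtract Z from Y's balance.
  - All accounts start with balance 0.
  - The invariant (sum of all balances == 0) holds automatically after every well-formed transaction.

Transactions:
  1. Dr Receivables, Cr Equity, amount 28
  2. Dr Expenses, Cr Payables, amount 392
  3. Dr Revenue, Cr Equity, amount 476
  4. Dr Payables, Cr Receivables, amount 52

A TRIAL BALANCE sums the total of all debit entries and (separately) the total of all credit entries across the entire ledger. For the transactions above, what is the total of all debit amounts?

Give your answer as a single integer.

Answer: 948

Derivation:
Txn 1: debit+=28
Txn 2: debit+=392
Txn 3: debit+=476
Txn 4: debit+=52
Total debits = 948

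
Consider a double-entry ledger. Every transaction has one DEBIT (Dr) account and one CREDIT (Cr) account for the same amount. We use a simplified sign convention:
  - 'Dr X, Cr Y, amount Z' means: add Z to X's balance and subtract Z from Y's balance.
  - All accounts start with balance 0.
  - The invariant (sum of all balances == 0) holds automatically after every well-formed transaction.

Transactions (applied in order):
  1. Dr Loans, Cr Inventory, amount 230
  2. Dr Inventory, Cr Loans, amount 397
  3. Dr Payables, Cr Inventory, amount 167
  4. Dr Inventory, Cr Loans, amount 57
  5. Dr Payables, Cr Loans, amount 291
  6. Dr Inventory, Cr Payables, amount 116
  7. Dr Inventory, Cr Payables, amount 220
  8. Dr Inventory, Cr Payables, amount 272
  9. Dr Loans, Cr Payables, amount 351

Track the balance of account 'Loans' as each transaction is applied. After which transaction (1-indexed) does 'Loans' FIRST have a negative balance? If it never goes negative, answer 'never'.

Answer: 2

Derivation:
After txn 1: Loans=230
After txn 2: Loans=-167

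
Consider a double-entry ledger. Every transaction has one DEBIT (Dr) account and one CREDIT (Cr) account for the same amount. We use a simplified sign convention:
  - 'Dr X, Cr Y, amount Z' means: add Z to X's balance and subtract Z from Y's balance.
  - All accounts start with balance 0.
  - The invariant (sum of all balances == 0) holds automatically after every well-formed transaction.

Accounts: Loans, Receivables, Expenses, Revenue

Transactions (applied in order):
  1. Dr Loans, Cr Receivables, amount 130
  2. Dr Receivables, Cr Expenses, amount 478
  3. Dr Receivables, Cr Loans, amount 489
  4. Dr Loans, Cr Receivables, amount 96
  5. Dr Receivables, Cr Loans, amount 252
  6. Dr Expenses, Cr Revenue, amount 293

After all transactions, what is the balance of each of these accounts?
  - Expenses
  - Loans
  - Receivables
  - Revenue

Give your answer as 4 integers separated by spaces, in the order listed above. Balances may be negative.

Answer: -185 -515 993 -293

Derivation:
After txn 1 (Dr Loans, Cr Receivables, amount 130): Loans=130 Receivables=-130
After txn 2 (Dr Receivables, Cr Expenses, amount 478): Expenses=-478 Loans=130 Receivables=348
After txn 3 (Dr Receivables, Cr Loans, amount 489): Expenses=-478 Loans=-359 Receivables=837
After txn 4 (Dr Loans, Cr Receivables, amount 96): Expenses=-478 Loans=-263 Receivables=741
After txn 5 (Dr Receivables, Cr Loans, amount 252): Expenses=-478 Loans=-515 Receivables=993
After txn 6 (Dr Expenses, Cr Revenue, amount 293): Expenses=-185 Loans=-515 Receivables=993 Revenue=-293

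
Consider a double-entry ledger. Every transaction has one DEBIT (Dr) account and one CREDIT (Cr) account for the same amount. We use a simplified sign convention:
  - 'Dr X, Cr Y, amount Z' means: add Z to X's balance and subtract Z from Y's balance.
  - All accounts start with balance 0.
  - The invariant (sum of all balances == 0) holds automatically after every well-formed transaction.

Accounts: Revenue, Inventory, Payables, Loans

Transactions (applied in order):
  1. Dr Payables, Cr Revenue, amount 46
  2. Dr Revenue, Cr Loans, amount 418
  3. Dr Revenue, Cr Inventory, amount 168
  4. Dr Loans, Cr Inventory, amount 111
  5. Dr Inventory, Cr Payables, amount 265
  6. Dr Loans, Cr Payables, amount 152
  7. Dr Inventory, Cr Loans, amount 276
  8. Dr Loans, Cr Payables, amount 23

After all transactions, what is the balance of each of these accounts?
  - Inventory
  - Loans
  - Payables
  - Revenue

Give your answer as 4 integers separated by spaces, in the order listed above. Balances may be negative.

After txn 1 (Dr Payables, Cr Revenue, amount 46): Payables=46 Revenue=-46
After txn 2 (Dr Revenue, Cr Loans, amount 418): Loans=-418 Payables=46 Revenue=372
After txn 3 (Dr Revenue, Cr Inventory, amount 168): Inventory=-168 Loans=-418 Payables=46 Revenue=540
After txn 4 (Dr Loans, Cr Inventory, amount 111): Inventory=-279 Loans=-307 Payables=46 Revenue=540
After txn 5 (Dr Inventory, Cr Payables, amount 265): Inventory=-14 Loans=-307 Payables=-219 Revenue=540
After txn 6 (Dr Loans, Cr Payables, amount 152): Inventory=-14 Loans=-155 Payables=-371 Revenue=540
After txn 7 (Dr Inventory, Cr Loans, amount 276): Inventory=262 Loans=-431 Payables=-371 Revenue=540
After txn 8 (Dr Loans, Cr Payables, amount 23): Inventory=262 Loans=-408 Payables=-394 Revenue=540

Answer: 262 -408 -394 540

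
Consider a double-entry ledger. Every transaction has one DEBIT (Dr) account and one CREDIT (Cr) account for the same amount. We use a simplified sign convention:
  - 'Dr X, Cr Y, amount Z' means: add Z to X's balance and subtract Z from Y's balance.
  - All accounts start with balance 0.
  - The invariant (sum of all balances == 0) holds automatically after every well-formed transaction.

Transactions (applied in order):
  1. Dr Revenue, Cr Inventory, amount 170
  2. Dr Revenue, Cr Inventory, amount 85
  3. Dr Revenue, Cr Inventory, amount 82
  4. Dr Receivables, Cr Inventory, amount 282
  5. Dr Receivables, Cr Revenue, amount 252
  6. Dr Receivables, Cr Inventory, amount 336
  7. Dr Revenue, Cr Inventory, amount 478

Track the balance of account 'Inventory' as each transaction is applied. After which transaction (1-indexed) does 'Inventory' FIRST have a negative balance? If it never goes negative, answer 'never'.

Answer: 1

Derivation:
After txn 1: Inventory=-170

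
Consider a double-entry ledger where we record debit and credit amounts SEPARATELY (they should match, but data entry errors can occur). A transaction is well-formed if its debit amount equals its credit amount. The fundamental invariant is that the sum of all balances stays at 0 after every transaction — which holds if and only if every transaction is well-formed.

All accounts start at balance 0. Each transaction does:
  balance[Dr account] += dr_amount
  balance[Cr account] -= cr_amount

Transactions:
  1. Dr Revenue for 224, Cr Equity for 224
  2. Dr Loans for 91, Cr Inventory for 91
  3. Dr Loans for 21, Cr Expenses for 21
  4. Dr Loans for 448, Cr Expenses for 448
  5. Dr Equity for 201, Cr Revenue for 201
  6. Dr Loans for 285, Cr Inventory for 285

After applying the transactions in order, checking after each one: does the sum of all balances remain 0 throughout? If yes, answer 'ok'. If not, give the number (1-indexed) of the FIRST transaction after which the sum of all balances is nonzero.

After txn 1: dr=224 cr=224 sum_balances=0
After txn 2: dr=91 cr=91 sum_balances=0
After txn 3: dr=21 cr=21 sum_balances=0
After txn 4: dr=448 cr=448 sum_balances=0
After txn 5: dr=201 cr=201 sum_balances=0
After txn 6: dr=285 cr=285 sum_balances=0

Answer: ok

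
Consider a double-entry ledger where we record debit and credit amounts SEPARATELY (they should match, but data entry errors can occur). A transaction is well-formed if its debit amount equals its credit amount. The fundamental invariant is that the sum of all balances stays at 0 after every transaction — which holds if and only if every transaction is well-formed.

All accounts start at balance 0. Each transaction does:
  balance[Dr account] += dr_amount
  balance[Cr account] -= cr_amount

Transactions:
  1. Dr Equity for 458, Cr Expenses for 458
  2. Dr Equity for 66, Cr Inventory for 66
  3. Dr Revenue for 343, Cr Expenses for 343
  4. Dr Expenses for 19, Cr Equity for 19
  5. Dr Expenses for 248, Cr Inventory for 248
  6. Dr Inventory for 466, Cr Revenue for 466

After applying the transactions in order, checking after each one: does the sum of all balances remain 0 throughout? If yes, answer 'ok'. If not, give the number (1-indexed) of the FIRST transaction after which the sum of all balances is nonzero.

Answer: ok

Derivation:
After txn 1: dr=458 cr=458 sum_balances=0
After txn 2: dr=66 cr=66 sum_balances=0
After txn 3: dr=343 cr=343 sum_balances=0
After txn 4: dr=19 cr=19 sum_balances=0
After txn 5: dr=248 cr=248 sum_balances=0
After txn 6: dr=466 cr=466 sum_balances=0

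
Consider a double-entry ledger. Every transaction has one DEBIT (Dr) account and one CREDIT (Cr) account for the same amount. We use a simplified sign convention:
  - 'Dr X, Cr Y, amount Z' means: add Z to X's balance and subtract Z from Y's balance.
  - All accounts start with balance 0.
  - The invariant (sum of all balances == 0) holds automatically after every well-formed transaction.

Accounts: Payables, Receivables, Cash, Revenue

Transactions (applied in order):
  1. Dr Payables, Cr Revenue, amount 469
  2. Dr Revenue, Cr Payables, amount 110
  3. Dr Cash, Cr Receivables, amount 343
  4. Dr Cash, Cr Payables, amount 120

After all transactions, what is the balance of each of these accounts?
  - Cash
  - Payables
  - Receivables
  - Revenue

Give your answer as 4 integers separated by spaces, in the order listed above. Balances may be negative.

After txn 1 (Dr Payables, Cr Revenue, amount 469): Payables=469 Revenue=-469
After txn 2 (Dr Revenue, Cr Payables, amount 110): Payables=359 Revenue=-359
After txn 3 (Dr Cash, Cr Receivables, amount 343): Cash=343 Payables=359 Receivables=-343 Revenue=-359
After txn 4 (Dr Cash, Cr Payables, amount 120): Cash=463 Payables=239 Receivables=-343 Revenue=-359

Answer: 463 239 -343 -359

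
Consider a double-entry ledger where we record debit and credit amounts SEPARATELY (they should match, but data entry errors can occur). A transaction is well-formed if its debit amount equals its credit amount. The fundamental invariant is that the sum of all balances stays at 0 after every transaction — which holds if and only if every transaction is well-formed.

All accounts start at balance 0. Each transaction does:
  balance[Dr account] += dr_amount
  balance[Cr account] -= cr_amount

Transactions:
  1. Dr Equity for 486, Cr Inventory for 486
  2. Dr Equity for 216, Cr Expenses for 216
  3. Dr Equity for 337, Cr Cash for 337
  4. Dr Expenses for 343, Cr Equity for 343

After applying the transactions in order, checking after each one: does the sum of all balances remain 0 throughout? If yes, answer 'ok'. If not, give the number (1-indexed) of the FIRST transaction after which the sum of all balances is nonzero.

After txn 1: dr=486 cr=486 sum_balances=0
After txn 2: dr=216 cr=216 sum_balances=0
After txn 3: dr=337 cr=337 sum_balances=0
After txn 4: dr=343 cr=343 sum_balances=0

Answer: ok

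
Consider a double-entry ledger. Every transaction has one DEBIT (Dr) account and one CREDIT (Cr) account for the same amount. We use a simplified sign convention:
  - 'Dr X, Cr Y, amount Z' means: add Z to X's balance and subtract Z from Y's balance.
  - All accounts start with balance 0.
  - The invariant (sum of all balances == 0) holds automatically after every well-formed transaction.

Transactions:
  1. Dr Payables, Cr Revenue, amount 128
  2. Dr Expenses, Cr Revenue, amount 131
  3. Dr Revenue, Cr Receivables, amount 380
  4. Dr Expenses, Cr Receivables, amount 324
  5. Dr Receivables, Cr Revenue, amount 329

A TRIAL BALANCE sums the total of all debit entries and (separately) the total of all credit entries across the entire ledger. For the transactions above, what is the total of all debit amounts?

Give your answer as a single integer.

Txn 1: debit+=128
Txn 2: debit+=131
Txn 3: debit+=380
Txn 4: debit+=324
Txn 5: debit+=329
Total debits = 1292

Answer: 1292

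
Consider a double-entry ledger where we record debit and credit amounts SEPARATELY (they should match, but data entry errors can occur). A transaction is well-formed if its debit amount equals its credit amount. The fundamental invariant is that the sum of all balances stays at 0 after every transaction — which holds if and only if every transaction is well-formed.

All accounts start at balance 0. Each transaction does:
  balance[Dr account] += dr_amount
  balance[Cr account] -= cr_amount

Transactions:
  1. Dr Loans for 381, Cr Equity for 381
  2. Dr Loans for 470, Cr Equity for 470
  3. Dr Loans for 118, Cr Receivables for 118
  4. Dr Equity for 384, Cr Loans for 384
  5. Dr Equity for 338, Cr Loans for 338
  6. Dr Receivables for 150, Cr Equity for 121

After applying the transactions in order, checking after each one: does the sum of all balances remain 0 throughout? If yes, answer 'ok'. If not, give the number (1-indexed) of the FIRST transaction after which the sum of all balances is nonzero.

After txn 1: dr=381 cr=381 sum_balances=0
After txn 2: dr=470 cr=470 sum_balances=0
After txn 3: dr=118 cr=118 sum_balances=0
After txn 4: dr=384 cr=384 sum_balances=0
After txn 5: dr=338 cr=338 sum_balances=0
After txn 6: dr=150 cr=121 sum_balances=29

Answer: 6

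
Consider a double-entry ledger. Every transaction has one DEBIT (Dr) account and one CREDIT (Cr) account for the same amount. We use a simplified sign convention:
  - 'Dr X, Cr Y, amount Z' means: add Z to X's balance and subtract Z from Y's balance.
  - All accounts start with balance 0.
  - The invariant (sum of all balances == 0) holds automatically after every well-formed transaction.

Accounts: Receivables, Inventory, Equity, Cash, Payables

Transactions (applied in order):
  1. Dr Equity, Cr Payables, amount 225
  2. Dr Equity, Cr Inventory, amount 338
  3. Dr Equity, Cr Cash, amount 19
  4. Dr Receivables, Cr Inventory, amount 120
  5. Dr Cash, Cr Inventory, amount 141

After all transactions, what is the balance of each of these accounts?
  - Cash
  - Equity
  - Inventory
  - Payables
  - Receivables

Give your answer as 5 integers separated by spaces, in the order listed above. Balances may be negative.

Answer: 122 582 -599 -225 120

Derivation:
After txn 1 (Dr Equity, Cr Payables, amount 225): Equity=225 Payables=-225
After txn 2 (Dr Equity, Cr Inventory, amount 338): Equity=563 Inventory=-338 Payables=-225
After txn 3 (Dr Equity, Cr Cash, amount 19): Cash=-19 Equity=582 Inventory=-338 Payables=-225
After txn 4 (Dr Receivables, Cr Inventory, amount 120): Cash=-19 Equity=582 Inventory=-458 Payables=-225 Receivables=120
After txn 5 (Dr Cash, Cr Inventory, amount 141): Cash=122 Equity=582 Inventory=-599 Payables=-225 Receivables=120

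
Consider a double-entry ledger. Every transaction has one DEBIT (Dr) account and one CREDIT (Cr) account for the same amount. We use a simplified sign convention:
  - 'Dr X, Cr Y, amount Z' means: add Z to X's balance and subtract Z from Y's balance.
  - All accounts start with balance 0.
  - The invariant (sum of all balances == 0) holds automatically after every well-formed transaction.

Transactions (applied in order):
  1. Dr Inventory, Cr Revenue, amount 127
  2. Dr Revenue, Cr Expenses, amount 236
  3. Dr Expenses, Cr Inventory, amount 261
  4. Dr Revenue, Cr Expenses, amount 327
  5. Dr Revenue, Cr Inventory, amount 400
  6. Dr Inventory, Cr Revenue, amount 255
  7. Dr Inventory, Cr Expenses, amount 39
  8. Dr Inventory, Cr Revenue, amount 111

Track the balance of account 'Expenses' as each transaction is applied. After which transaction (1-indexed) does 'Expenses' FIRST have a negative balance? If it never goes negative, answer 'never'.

Answer: 2

Derivation:
After txn 1: Expenses=0
After txn 2: Expenses=-236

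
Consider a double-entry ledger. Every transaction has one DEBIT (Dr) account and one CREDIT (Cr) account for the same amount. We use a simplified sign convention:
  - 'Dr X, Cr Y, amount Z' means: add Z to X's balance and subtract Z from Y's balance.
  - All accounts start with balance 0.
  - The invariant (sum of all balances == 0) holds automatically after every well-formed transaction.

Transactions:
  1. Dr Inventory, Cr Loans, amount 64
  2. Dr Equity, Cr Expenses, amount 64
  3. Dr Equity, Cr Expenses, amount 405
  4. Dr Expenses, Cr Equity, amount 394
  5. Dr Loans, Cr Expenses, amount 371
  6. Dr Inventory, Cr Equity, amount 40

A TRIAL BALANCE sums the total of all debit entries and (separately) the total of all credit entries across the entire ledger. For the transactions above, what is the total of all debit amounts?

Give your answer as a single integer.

Txn 1: debit+=64
Txn 2: debit+=64
Txn 3: debit+=405
Txn 4: debit+=394
Txn 5: debit+=371
Txn 6: debit+=40
Total debits = 1338

Answer: 1338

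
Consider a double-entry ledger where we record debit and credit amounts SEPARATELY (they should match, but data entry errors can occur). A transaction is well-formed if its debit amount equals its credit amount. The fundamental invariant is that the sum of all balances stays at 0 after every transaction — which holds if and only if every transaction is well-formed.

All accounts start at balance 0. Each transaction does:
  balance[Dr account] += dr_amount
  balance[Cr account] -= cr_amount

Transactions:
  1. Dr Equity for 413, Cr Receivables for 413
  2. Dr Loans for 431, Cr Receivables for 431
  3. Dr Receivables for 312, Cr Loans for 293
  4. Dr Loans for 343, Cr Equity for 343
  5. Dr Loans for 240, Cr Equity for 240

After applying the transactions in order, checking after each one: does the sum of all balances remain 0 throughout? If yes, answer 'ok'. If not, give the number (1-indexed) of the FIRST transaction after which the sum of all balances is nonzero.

Answer: 3

Derivation:
After txn 1: dr=413 cr=413 sum_balances=0
After txn 2: dr=431 cr=431 sum_balances=0
After txn 3: dr=312 cr=293 sum_balances=19
After txn 4: dr=343 cr=343 sum_balances=19
After txn 5: dr=240 cr=240 sum_balances=19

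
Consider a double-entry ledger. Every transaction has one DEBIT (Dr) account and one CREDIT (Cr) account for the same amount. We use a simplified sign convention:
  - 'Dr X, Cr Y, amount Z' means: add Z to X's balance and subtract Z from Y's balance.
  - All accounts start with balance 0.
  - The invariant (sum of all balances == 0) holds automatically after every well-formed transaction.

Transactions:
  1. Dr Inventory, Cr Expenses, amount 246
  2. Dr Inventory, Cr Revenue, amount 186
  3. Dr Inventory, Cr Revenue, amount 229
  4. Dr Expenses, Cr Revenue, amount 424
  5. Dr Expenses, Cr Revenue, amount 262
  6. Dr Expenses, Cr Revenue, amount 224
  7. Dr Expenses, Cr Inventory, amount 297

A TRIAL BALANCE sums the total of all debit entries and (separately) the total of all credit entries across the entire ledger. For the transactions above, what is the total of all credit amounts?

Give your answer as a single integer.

Answer: 1868

Derivation:
Txn 1: credit+=246
Txn 2: credit+=186
Txn 3: credit+=229
Txn 4: credit+=424
Txn 5: credit+=262
Txn 6: credit+=224
Txn 7: credit+=297
Total credits = 1868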